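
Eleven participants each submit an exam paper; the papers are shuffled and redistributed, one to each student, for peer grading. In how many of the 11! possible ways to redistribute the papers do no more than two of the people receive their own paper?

36711421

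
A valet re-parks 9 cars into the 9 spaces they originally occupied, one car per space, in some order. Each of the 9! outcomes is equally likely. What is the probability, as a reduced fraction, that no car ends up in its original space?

16687/45360

Favorable outcomes: !9 = 133496.
Total outcomes: 9! = 362880.
Probability = 133496/362880 = 16687/45360.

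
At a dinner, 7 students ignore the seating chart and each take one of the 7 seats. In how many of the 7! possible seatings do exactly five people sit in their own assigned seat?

Choose which 5 of the 7 are fixed: C(7,5) = 21.
The remaining 2 must be deranged: !2 = 1.
Total: 21 × 1 = 21.

21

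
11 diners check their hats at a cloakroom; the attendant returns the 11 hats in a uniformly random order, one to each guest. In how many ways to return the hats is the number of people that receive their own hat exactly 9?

55

Pick the 9 fixed positions: C(11,9) = 55 ways.
The other 2 form a derangement: !2 = 1.
Total: 55 × 1 = 55.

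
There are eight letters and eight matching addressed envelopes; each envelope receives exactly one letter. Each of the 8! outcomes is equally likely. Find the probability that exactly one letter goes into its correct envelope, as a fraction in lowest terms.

103/280

Favorable outcomes: C(8,1)·!7 = 8·1854 = 14832.
Total outcomes: 8! = 40320.
Probability = 14832/40320 = 103/280.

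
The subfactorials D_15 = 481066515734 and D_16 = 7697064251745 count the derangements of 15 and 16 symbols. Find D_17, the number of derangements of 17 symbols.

130850092279664

D_17 = (17-1)·(D_16 + D_15) = 16·(7697064251745 + 481066515734) = 16·8178130767479 = 130850092279664.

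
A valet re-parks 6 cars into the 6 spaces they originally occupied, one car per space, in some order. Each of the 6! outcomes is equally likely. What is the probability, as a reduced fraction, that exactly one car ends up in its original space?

11/30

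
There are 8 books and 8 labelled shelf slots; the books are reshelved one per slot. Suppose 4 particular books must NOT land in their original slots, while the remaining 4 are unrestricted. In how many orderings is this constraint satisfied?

Let A_j be the event that the j-th constrained one is fixed. By inclusion-exclusion over the 4 events:
Σ_{j=0}^{4} (-1)^j C(4,j)(8-j)!
= C(4,0)·8! - C(4,1)·7! + C(4,2)·6! - C(4,3)·5! + C(4,4)·4!
= 40320 - 20160 + 4320 - 480 + 24
= 24024

24024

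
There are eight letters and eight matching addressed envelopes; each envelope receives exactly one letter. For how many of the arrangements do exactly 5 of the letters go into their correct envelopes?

Pick the 5 fixed positions: C(8,5) = 56 ways.
The remaining 3 must be deranged: !3 = 2.
Total: 56 × 2 = 112.

112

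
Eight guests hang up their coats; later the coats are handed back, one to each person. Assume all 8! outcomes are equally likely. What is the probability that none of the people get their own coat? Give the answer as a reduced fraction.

2119/5760

Favorable outcomes: !8 = 14833.
Total outcomes: 8! = 40320.
Probability = 14833/40320 = 2119/5760.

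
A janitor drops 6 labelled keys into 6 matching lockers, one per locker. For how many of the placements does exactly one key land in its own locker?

Choose which one of the 6 is fixed: C(6,1) = 6.
The remaining 5 must be deranged: !5 = 44.
Total: 6 × 44 = 264.

264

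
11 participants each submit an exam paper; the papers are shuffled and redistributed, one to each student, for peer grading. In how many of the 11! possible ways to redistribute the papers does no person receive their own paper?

By inclusion-exclusion, !11 = Σ (-1)^k · 11!/k! for k=0..11
= 11! - 11!/1! + 11!/2! - 11!/3! + 11!/4! - 11!/5! + 11!/6! - 11!/7! + 11!/8! - 11!/9! + 11!/10! - 11!/11!
= 39916800 - 39916800 + 19958400 - 6652800 + 1663200 - 332640 + 55440 - 7920 + 990 - 110 + 11 - 1
= 14684570

14684570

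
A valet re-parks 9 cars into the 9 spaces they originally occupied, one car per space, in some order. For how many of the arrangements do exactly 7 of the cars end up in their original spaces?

Choose which 7 of the 9 are fixed: C(9,7) = 36.
The remaining 2 must be deranged: !2 = 1.
Total: 36 × 1 = 36.

36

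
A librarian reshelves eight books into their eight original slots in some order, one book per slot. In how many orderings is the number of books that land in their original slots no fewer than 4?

# with exactly i fixed is C(8,i)·!(8-i); sum over i=4..8:
  i=4: C(8,4)·!4 = 70·9 = 630
  i=5: C(8,5)·!3 = 56·2 = 112
  i=6: C(8,6)·!2 = 28·1 = 28
  i=7: C(8,7)·!1 = 8·0 = 0
  i=8: C(8,8)·!0 = 1·1 = 1
Total = 771.

771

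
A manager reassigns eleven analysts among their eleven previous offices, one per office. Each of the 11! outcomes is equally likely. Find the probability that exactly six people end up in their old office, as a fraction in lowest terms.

11/21600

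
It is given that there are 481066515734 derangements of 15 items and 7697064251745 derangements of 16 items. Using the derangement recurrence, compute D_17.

130850092279664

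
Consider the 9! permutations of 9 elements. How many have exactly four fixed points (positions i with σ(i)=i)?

5544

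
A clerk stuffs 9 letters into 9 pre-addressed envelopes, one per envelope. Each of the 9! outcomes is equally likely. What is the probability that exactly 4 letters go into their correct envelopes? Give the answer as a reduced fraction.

11/720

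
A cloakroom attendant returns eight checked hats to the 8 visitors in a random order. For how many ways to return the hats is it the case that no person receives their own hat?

14833

Recurrence: !8 = 7·(!7 + !6).
!8 = 7·(1854 + 265) = 7·2119 = 14833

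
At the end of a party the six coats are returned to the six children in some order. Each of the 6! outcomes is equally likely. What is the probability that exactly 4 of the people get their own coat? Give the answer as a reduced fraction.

Favorable outcomes: C(6,4)·!2 = 15·1 = 15.
Total outcomes: 6! = 720.
Probability = 15/720 = 1/48.

1/48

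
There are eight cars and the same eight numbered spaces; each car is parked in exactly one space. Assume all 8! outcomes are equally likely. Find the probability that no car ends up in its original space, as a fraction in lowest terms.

2119/5760

Favorable outcomes: !8 = 14833.
Total outcomes: 8! = 40320.
Probability = 14833/40320 = 2119/5760.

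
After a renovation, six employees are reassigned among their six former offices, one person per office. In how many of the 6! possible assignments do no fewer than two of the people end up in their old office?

191

# with exactly i fixed is C(6,i)·!(6-i); sum over i=2..6:
  i=2: C(6,2)·!4 = 15·9 = 135
  i=3: C(6,3)·!3 = 20·2 = 40
  i=4: C(6,4)·!2 = 15·1 = 15
  i=5: C(6,5)·!1 = 6·0 = 0
  i=6: C(6,6)·!0 = 1·1 = 1
Total = 191.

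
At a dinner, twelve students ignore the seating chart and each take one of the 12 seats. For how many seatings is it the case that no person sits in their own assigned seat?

176214841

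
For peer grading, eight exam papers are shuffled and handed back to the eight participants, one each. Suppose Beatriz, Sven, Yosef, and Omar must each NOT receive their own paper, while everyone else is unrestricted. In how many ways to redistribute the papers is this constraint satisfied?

24024

Let A_j be the event that the j-th constrained one is fixed. By inclusion-exclusion over the 4 events:
Σ_{j=0}^{4} (-1)^j C(4,j)(8-j)!
= C(4,0)·8! - C(4,1)·7! + C(4,2)·6! - C(4,3)·5! + C(4,4)·4!
= 40320 - 20160 + 4320 - 480 + 24
= 24024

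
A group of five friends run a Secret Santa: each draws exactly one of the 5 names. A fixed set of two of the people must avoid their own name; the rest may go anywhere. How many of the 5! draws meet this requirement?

Let A_j be the event that the j-th constrained one is fixed. By inclusion-exclusion over the 2 events:
Σ_{j=0}^{2} (-1)^j C(2,j)(5-j)!
= C(2,0)·5! - C(2,1)·4! + C(2,2)·3!
= 120 - 48 + 6
= 78

78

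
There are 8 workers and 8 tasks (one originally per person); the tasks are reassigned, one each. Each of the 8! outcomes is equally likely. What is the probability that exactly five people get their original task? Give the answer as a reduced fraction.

Favorable outcomes: C(8,5)·!3 = 56·2 = 112.
Total outcomes: 8! = 40320.
Probability = 112/40320 = 1/360.

1/360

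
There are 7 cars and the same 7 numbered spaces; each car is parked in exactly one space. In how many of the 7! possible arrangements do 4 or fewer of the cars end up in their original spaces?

5018

Sum C(7,i)·!(7-i) for i = 0..4:
  i=0: C(7,0)·!7 = 1·1854 = 1854
  i=1: C(7,1)·!6 = 7·265 = 1855
  i=2: C(7,2)·!5 = 21·44 = 924
  i=3: C(7,3)·!4 = 35·9 = 315
  i=4: C(7,4)·!3 = 35·2 = 70
Total = 5018.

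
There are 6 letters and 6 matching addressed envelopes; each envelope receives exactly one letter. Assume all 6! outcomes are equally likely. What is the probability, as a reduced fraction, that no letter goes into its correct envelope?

Favorable outcomes: !6 = 265.
Total outcomes: 6! = 720.
Probability = 265/720 = 53/144.

53/144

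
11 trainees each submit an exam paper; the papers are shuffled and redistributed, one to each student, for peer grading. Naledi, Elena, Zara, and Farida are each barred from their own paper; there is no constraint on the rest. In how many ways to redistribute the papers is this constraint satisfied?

27422640

Let A_j be the event that the j-th constrained one is fixed. By inclusion-exclusion over the 4 events:
Σ_{j=0}^{4} (-1)^j C(4,j)(11-j)!
= C(4,0)·11! - C(4,1)·10! + C(4,2)·9! - C(4,3)·8! + C(4,4)·7!
= 39916800 - 14515200 + 2177280 - 161280 + 5040
= 27422640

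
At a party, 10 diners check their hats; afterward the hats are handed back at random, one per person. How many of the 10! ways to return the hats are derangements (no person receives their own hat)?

1334961

Use !n = (n-1)(!(n-1) + !(n-2)).
!10 = 9·(133496 + 14833) = 9·148329 = 1334961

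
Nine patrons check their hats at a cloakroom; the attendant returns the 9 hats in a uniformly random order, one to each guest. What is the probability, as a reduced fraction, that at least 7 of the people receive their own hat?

Favorable outcomes: Σ_{i≥7} C(9,i)·!(9-i) = 36·1 + 9·0 + 1·1 = 37.
Total outcomes: 9! = 362880.
Probability = 37/362880 = 37/362880.

37/362880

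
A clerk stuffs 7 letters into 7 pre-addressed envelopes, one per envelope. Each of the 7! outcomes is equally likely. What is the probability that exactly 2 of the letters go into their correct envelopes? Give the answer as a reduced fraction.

11/60

Favorable outcomes: C(7,2)·!5 = 21·44 = 924.
Total outcomes: 7! = 5040.
Probability = 924/5040 = 11/60.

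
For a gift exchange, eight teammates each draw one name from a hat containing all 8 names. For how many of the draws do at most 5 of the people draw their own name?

40291

# with exactly i fixed is C(8,i)·!(8-i); sum over i=0..5:
  i=0: C(8,0)·!8 = 1·14833 = 14833
  i=1: C(8,1)·!7 = 8·1854 = 14832
  i=2: C(8,2)·!6 = 28·265 = 7420
  i=3: C(8,3)·!5 = 56·44 = 2464
  i=4: C(8,4)·!4 = 70·9 = 630
  i=5: C(8,5)·!3 = 56·2 = 112
Total = 40291.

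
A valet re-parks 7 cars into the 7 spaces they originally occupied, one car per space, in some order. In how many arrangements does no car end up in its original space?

Recurrence: !7 = 7·!6 + (-1)^7.
!7 = 7·265 - 1 = 1854

1854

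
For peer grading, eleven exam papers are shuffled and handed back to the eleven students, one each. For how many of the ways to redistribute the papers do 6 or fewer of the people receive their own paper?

# with exactly i fixed is C(11,i)·!(11-i); sum over i=0..6:
  i=0: C(11,0)·!11 = 1·14684570 = 14684570
  i=1: C(11,1)·!10 = 11·1334961 = 14684571
  i=2: C(11,2)·!9 = 55·133496 = 7342280
  i=3: C(11,3)·!8 = 165·14833 = 2447445
  i=4: C(11,4)·!7 = 330·1854 = 611820
  i=5: C(11,5)·!6 = 462·265 = 122430
  i=6: C(11,6)·!5 = 462·44 = 20328
Total = 39913444.

39913444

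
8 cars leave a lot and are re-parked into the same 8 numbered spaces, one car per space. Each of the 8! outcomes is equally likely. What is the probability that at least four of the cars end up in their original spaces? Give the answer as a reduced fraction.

257/13440

Favorable outcomes: Σ_{i≥4} C(8,i)·!(8-i) = 70·9 + 56·2 + 28·1 + 8·0 + 1·1 = 771.
Total outcomes: 8! = 40320.
Probability = 771/40320 = 257/13440.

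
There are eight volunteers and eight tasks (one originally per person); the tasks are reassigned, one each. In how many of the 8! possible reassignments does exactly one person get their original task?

14832

Pick the single fixed position: C(8,1) = 8 ways.
The remaining 7 must be deranged: !7 = 1854.
Total: 8 × 1854 = 14832.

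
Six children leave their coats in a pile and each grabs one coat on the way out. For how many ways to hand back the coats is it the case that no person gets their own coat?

265

Use !n = n·!(n-1) + (-1)^n.
!6 = 6·44 + 1 = 265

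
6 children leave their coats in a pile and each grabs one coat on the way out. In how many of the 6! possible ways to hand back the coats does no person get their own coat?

265

Recurrence: !6 = 5·(!5 + !4).
!6 = 5·(44 + 9) = 5·53 = 265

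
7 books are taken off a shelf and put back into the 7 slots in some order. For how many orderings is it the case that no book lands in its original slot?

1854

!7 = 7! · Σ_{k=0}^{7} (-1)^k/k!
= 7! - 7!/1! + 7!/2! - 7!/3! + 7!/4! - 7!/5! + 7!/6! - 7!/7!
= 5040 - 5040 + 2520 - 840 + 210 - 42 + 7 - 1
= 1854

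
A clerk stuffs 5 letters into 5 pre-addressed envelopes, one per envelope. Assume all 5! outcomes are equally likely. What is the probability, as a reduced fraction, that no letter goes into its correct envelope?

11/30

Favorable outcomes: !5 = 44.
Total outcomes: 5! = 120.
Probability = 44/120 = 11/30.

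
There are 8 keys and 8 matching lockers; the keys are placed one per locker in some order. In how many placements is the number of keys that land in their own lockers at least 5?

# with exactly i fixed is C(8,i)·!(8-i); sum over i=5..8:
  i=5: C(8,5)·!3 = 56·2 = 112
  i=6: C(8,6)·!2 = 28·1 = 28
  i=7: C(8,7)·!1 = 8·0 = 0
  i=8: C(8,8)·!0 = 1·1 = 1
Total = 141.

141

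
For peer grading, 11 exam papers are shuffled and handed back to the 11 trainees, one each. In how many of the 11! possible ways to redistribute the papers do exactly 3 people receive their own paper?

2447445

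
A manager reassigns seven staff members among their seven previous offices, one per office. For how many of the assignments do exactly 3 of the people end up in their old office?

Choose which 3 of the 7 are fixed: C(7,3) = 35.
The other 4 form a derangement: !4 = 9.
Total: 35 × 9 = 315.

315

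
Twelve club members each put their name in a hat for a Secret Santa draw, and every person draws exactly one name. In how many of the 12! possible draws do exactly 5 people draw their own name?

1468368

Choose which 5 of the 12 are fixed: C(12,5) = 792.
The remaining 7 must be deranged: !7 = 1854.
Total: 792 × 1854 = 1468368.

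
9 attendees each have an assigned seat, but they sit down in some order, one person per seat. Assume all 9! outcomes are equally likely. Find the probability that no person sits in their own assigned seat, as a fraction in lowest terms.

16687/45360

Favorable outcomes: !9 = 133496.
Total outcomes: 9! = 362880.
Probability = 133496/362880 = 16687/45360.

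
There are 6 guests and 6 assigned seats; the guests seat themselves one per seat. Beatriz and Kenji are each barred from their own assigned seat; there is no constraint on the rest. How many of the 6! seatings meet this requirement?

504

Inclusion-exclusion on the 2 forbidden self-matches:
Σ_{j=0}^{2} (-1)^j C(2,j)(6-j)!
= C(2,0)·6! - C(2,1)·5! + C(2,2)·4!
= 720 - 240 + 24
= 504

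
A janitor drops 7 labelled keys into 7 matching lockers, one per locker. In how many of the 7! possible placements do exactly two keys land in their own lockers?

924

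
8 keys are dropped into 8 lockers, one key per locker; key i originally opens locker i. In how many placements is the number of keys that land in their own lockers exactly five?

Choose which 5 of the 8 are fixed: C(8,5) = 56.
The other 3 form a derangement: !3 = 2.
Total: 56 × 2 = 112.

112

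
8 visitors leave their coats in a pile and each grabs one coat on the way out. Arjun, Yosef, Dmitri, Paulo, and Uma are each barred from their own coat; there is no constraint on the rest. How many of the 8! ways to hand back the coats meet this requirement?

21234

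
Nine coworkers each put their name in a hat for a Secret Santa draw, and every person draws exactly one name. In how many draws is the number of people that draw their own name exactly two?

Pick the 2 fixed positions: C(9,2) = 36 ways.
The other 7 form a derangement: !7 = 1854.
Total: 36 × 1854 = 66744.

66744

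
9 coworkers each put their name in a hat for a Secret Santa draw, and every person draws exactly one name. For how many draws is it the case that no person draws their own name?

133496

By inclusion-exclusion, !9 = Σ (-1)^k · 9!/k! for k=0..9
= 9! - 9!/1! + 9!/2! - 9!/3! + 9!/4! - 9!/5! + 9!/6! - 9!/7! + 9!/8! - 9!/9!
= 362880 - 362880 + 181440 - 60480 + 15120 - 3024 + 504 - 72 + 9 - 1
= 133496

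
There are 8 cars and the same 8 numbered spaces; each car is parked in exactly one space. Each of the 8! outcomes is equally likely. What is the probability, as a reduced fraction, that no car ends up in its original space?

2119/5760

Favorable outcomes: !8 = 14833.
Total outcomes: 8! = 40320.
Probability = 14833/40320 = 2119/5760.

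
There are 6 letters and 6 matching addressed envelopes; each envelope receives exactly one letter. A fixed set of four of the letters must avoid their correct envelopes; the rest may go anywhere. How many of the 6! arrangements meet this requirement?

Let A_j be the event that the j-th constrained one is fixed. By inclusion-exclusion over the 4 events:
Σ_{j=0}^{4} (-1)^j C(4,j)(6-j)!
= C(4,0)·6! - C(4,1)·5! + C(4,2)·4! - C(4,3)·3! + C(4,4)·2!
= 720 - 480 + 144 - 24 + 2
= 362

362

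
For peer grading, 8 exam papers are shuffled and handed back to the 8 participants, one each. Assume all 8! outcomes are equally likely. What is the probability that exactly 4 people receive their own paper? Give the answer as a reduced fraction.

Favorable outcomes: C(8,4)·!4 = 70·9 = 630.
Total outcomes: 8! = 40320.
Probability = 630/40320 = 1/64.

1/64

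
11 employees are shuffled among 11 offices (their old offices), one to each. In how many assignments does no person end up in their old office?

The subfactorial !11 = [11!/e] (nearest integer).
11! = 39916800, and 39916800/e ≈ 14684570.08, so !11 = 14684570.

14684570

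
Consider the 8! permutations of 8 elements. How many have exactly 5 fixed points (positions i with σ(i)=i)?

Pick the 5 fixed positions: C(8,5) = 56 ways.
The remaining 3 must be deranged: !3 = 2.
Total: 56 × 2 = 112.

112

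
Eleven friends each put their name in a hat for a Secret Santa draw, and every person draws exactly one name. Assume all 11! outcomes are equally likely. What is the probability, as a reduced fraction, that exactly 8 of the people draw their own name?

1/120960

Favorable outcomes: C(11,8)·!3 = 165·2 = 330.
Total outcomes: 11! = 39916800.
Probability = 330/39916800 = 1/120960.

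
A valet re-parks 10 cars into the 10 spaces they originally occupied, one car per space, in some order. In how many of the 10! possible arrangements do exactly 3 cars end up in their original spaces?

222480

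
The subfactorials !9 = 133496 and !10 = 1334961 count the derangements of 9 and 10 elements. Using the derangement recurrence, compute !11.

!11 = (11-1)·(!10 + !9) = 10·(1334961 + 133496) = 10·1468457 = 14684570.

14684570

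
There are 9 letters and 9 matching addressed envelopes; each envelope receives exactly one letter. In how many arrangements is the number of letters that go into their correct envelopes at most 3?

355997

Sum C(9,i)·!(9-i) for i = 0..3:
  i=0: C(9,0)·!9 = 1·133496 = 133496
  i=1: C(9,1)·!8 = 9·14833 = 133497
  i=2: C(9,2)·!7 = 36·1854 = 66744
  i=3: C(9,3)·!6 = 84·265 = 22260
Total = 355997.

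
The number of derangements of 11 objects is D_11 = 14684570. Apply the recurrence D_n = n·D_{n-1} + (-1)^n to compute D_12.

176214841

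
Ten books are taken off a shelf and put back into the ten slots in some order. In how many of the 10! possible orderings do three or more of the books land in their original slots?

# with exactly i fixed is C(10,i)·!(10-i); sum over i=3..10:
  i=3: C(10,3)·!7 = 120·1854 = 222480
  i=4: C(10,4)·!6 = 210·265 = 55650
  i=5: C(10,5)·!5 = 252·44 = 11088
  i=6: C(10,6)·!4 = 210·9 = 1890
  i=7: C(10,7)·!3 = 120·2 = 240
  i=8: C(10,8)·!2 = 45·1 = 45
  i=9: C(10,9)·!1 = 10·0 = 0
  i=10: C(10,10)·!0 = 1·1 = 1
Total = 291394.

291394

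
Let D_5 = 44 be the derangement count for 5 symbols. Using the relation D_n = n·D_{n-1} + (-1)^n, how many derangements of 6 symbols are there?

265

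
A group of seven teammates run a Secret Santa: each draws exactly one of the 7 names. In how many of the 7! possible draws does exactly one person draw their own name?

1855

Pick the single fixed position: C(7,1) = 7 ways.
The remaining 6 must be deranged: !6 = 265.
Total: 7 × 265 = 1855.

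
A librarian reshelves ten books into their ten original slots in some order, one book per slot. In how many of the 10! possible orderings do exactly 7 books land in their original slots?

Choose which 7 of the 10 are fixed: C(10,7) = 120.
The other 3 form a derangement: !3 = 2.
Total: 120 × 2 = 240.

240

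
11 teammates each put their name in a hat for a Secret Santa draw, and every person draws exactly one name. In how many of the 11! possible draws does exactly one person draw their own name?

Choose which one of the 11 is fixed: C(11,1) = 11.
The remaining 10 must be deranged: !10 = 1334961.
Total: 11 × 1334961 = 14684571.

14684571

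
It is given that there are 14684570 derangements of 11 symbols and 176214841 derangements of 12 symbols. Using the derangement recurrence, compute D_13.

2290792932

D_13 = (13-1)·(D_12 + D_11) = 12·(176214841 + 14684570) = 12·190899411 = 2290792932.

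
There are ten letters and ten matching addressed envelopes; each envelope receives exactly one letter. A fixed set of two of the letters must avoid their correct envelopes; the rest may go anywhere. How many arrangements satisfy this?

Inclusion-exclusion on the 2 forbidden self-matches:
Σ_{j=0}^{2} (-1)^j C(2,j)(10-j)!
= C(2,0)·10! - C(2,1)·9! + C(2,2)·8!
= 3628800 - 725760 + 40320
= 2943360

2943360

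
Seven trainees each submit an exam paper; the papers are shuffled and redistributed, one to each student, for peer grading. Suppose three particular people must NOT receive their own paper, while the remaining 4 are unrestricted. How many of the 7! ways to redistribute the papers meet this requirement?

Let A_j be the event that the j-th constrained one is fixed. By inclusion-exclusion over the 3 events:
Σ_{j=0}^{3} (-1)^j C(3,j)(7-j)!
= C(3,0)·7! - C(3,1)·6! + C(3,2)·5! - C(3,3)·4!
= 5040 - 2160 + 360 - 24
= 3216

3216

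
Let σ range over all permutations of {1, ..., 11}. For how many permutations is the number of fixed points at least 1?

25232230

Sum C(11,i)·!(11-i) for i = 1..11:
  i=1: C(11,1)·!10 = 11·1334961 = 14684571
  i=2: C(11,2)·!9 = 55·133496 = 7342280
  i=3: C(11,3)·!8 = 165·14833 = 2447445
  i=4: C(11,4)·!7 = 330·1854 = 611820
  i=5: C(11,5)·!6 = 462·265 = 122430
  i=6: C(11,6)·!5 = 462·44 = 20328
  i=7: C(11,7)·!4 = 330·9 = 2970
  i=8: C(11,8)·!3 = 165·2 = 330
  i=9: C(11,9)·!2 = 55·1 = 55
  i=10: C(11,10)·!1 = 11·0 = 0
  i=11: C(11,11)·!0 = 1·1 = 1
Total = 25232230.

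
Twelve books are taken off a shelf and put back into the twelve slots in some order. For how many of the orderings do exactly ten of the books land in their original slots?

Pick the 10 fixed positions: C(12,10) = 66 ways.
The other 2 form a derangement: !2 = 1.
Total: 66 × 1 = 66.

66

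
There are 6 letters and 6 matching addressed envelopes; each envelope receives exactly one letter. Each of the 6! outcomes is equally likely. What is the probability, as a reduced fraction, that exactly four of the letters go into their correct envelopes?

1/48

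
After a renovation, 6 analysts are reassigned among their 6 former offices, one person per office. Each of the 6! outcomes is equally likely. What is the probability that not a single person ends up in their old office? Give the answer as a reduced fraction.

53/144

Favorable outcomes: !6 = 265.
Total outcomes: 6! = 720.
Probability = 265/720 = 53/144.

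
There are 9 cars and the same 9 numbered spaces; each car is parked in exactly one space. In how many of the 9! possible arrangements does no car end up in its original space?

!9 is the nearest integer to 9!/e.
9! = 362880, and 362880/e ≈ 133496.09, so !9 = 133496.

133496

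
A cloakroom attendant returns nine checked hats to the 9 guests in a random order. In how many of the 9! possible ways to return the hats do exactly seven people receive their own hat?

36

Pick the 7 fixed positions: C(9,7) = 36 ways.
The other 2 form a derangement: !2 = 1.
Total: 36 × 1 = 36.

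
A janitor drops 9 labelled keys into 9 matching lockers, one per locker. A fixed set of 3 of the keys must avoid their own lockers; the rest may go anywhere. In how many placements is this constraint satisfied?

256320

Let A_j be the event that the j-th constrained one is fixed. By inclusion-exclusion over the 3 events:
Σ_{j=0}^{3} (-1)^j C(3,j)(9-j)!
= C(3,0)·9! - C(3,1)·8! + C(3,2)·7! - C(3,3)·6!
= 362880 - 120960 + 15120 - 720
= 256320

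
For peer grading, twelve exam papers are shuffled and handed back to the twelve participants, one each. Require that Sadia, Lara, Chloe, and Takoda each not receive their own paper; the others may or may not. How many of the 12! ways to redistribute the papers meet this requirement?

Inclusion-exclusion on the 4 forbidden self-matches:
Σ_{j=0}^{4} (-1)^j C(4,j)(12-j)!
= C(4,0)·12! - C(4,1)·11! + C(4,2)·10! - C(4,3)·9! + C(4,4)·8!
= 479001600 - 159667200 + 21772800 - 1451520 + 40320
= 339696000

339696000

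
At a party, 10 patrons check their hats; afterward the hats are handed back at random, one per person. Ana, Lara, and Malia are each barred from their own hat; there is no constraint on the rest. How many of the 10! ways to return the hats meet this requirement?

2656080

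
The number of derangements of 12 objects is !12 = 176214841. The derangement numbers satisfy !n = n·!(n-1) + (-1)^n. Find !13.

2290792932

!13 = 13·176214841 - 1 = 2290792932.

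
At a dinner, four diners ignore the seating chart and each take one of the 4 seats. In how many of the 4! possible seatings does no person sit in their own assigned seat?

9

Recurrence: !4 = 4·!3 + (-1)^4.
!4 = 4·2 + 1 = 9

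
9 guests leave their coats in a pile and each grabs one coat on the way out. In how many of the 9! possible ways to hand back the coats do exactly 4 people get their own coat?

Pick the 4 fixed positions: C(9,4) = 126 ways.
The other 5 form a derangement: !5 = 44.
Total: 126 × 44 = 5544.

5544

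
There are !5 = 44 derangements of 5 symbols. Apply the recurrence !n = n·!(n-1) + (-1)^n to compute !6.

265

!6 = 6·44 + 1 = 265.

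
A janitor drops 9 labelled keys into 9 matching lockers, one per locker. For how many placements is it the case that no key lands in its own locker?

133496

The number of derangements of 9 is !9 = Σ_{k=0}^{9} (-1)^k·9!/k!
= 9! - 9!/1! + 9!/2! - 9!/3! + 9!/4! - 9!/5! + 9!/6! - 9!/7! + 9!/8! - 9!/9!
= 362880 - 362880 + 181440 - 60480 + 15120 - 3024 + 504 - 72 + 9 - 1
= 133496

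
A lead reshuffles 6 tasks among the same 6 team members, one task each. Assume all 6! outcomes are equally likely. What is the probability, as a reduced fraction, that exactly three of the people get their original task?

1/18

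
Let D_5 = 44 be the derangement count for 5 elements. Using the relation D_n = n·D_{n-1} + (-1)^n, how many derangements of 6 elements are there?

265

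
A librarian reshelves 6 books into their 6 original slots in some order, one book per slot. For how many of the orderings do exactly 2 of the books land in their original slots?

135

Pick the 2 fixed positions: C(6,2) = 15 ways.
The other 4 form a derangement: !4 = 9.
Total: 15 × 9 = 135.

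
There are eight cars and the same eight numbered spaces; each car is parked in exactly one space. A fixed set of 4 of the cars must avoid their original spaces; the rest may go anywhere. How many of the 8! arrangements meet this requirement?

24024

Let A_j be the event that the j-th constrained one is fixed. By inclusion-exclusion over the 4 events:
Σ_{j=0}^{4} (-1)^j C(4,j)(8-j)!
= C(4,0)·8! - C(4,1)·7! + C(4,2)·6! - C(4,3)·5! + C(4,4)·4!
= 40320 - 20160 + 4320 - 480 + 24
= 24024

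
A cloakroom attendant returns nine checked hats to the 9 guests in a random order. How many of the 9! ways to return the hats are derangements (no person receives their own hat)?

133496

!9 = 9! · Σ_{k=0}^{9} (-1)^k/k!
= 9! - 9!/1! + 9!/2! - 9!/3! + 9!/4! - 9!/5! + 9!/6! - 9!/7! + 9!/8! - 9!/9!
= 362880 - 362880 + 181440 - 60480 + 15120 - 3024 + 504 - 72 + 9 - 1
= 133496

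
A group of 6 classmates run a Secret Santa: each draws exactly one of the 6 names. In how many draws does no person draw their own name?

The number of derangements of 6 is !6 = Σ_{k=0}^{6} (-1)^k·6!/k!
= 6! - 6!/1! + 6!/2! - 6!/3! + 6!/4! - 6!/5! + 6!/6!
= 720 - 720 + 360 - 120 + 30 - 6 + 1
= 265

265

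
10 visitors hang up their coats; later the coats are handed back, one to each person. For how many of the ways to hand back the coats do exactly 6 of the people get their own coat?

1890

Pick the 6 fixed positions: C(10,6) = 210 ways.
The other 4 form a derangement: !4 = 9.
Total: 210 × 9 = 1890.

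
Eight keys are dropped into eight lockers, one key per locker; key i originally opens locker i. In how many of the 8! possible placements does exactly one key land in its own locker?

14832

Pick the single fixed position: C(8,1) = 8 ways.
The other 7 form a derangement: !7 = 1854.
Total: 8 × 1854 = 14832.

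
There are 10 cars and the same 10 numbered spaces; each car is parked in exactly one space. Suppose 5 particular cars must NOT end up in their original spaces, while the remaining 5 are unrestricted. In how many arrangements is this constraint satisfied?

2170680

Inclusion-exclusion on the 5 forbidden self-matches:
Σ_{j=0}^{5} (-1)^j C(5,j)(10-j)!
= C(5,0)·10! - C(5,1)·9! + C(5,2)·8! - C(5,3)·7! + C(5,4)·6! - C(5,5)·5!
= 3628800 - 1814400 + 403200 - 50400 + 3600 - 120
= 2170680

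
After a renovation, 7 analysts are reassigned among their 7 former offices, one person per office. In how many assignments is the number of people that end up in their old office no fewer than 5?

# with exactly i fixed is C(7,i)·!(7-i); sum over i=5..7:
  i=5: C(7,5)·!2 = 21·1 = 21
  i=6: C(7,6)·!1 = 7·0 = 0
  i=7: C(7,7)·!0 = 1·1 = 1
Total = 22.

22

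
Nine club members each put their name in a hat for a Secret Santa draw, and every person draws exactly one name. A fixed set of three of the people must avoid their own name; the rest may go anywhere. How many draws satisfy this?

256320

Let A_j be the event that the j-th constrained one is fixed. By inclusion-exclusion over the 3 events:
Σ_{j=0}^{3} (-1)^j C(3,j)(9-j)!
= C(3,0)·9! - C(3,1)·8! + C(3,2)·7! - C(3,3)·6!
= 362880 - 120960 + 15120 - 720
= 256320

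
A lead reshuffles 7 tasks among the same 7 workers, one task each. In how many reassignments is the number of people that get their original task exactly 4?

70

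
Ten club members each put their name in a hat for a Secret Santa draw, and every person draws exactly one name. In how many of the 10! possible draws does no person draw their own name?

1334961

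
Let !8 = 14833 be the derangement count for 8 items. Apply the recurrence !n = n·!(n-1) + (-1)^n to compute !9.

133496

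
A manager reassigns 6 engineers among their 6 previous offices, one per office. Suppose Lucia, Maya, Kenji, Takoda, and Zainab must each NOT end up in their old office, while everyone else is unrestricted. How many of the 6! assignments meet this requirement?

Let A_j be the event that the j-th constrained one is fixed. By inclusion-exclusion over the 5 events:
Σ_{j=0}^{5} (-1)^j C(5,j)(6-j)!
= C(5,0)·6! - C(5,1)·5! + C(5,2)·4! - C(5,3)·3! + C(5,4)·2! - C(5,5)·1!
= 720 - 600 + 240 - 60 + 10 - 1
= 309

309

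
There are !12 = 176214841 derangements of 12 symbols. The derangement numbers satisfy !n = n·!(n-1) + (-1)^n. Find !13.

2290792932

!13 = 13·176214841 - 1 = 2290792932.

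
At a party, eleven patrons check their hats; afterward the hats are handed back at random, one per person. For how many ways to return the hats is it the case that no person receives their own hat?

14684570

The number of derangements of 11 is !11 = Σ_{k=0}^{11} (-1)^k·11!/k!
= 11! - 11!/1! + 11!/2! - 11!/3! + 11!/4! - 11!/5! + 11!/6! - 11!/7! + 11!/8! - 11!/9! + 11!/10! - 11!/11!
= 39916800 - 39916800 + 19958400 - 6652800 + 1663200 - 332640 + 55440 - 7920 + 990 - 110 + 11 - 1
= 14684570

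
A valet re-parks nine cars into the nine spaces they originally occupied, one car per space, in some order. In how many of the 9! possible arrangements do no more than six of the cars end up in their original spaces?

Sum C(9,i)·!(9-i) for i = 0..6:
  i=0: C(9,0)·!9 = 1·133496 = 133496
  i=1: C(9,1)·!8 = 9·14833 = 133497
  i=2: C(9,2)·!7 = 36·1854 = 66744
  i=3: C(9,3)·!6 = 84·265 = 22260
  i=4: C(9,4)·!5 = 126·44 = 5544
  i=5: C(9,5)·!4 = 126·9 = 1134
  i=6: C(9,6)·!3 = 84·2 = 168
Total = 362843.

362843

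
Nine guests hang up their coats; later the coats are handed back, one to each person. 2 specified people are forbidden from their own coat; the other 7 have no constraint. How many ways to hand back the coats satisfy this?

Inclusion-exclusion on the 2 forbidden self-matches:
Σ_{j=0}^{2} (-1)^j C(2,j)(9-j)!
= C(2,0)·9! - C(2,1)·8! + C(2,2)·7!
= 362880 - 80640 + 5040
= 287280

287280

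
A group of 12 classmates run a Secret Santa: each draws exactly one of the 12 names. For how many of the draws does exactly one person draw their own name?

176214840

Choose which one of the 12 is fixed: C(12,1) = 12.
The remaining 11 must be deranged: !11 = 14684570.
Total: 12 × 14684570 = 176214840.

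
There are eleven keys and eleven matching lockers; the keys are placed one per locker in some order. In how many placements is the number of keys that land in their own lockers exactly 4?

611820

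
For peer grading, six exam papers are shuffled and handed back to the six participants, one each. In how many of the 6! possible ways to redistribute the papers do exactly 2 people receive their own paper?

135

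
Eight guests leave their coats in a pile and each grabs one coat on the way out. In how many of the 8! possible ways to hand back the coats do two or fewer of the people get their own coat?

37085

# with exactly i fixed is C(8,i)·!(8-i); sum over i=0..2:
  i=0: C(8,0)·!8 = 1·14833 = 14833
  i=1: C(8,1)·!7 = 8·1854 = 14832
  i=2: C(8,2)·!6 = 28·265 = 7420
Total = 37085.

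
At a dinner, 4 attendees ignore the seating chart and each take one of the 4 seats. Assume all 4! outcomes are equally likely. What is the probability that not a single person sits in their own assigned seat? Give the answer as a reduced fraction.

3/8

Favorable outcomes: !4 = 9.
Total outcomes: 4! = 24.
Probability = 9/24 = 3/8.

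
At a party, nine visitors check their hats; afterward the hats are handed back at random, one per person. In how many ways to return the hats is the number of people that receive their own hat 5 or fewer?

362675

Sum C(9,i)·!(9-i) for i = 0..5:
  i=0: C(9,0)·!9 = 1·133496 = 133496
  i=1: C(9,1)·!8 = 9·14833 = 133497
  i=2: C(9,2)·!7 = 36·1854 = 66744
  i=3: C(9,3)·!6 = 84·265 = 22260
  i=4: C(9,4)·!5 = 126·44 = 5544
  i=5: C(9,5)·!4 = 126·9 = 1134
Total = 362675.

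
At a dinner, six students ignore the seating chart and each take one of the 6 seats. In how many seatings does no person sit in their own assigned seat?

265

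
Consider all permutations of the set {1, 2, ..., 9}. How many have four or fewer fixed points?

361541

# with exactly i fixed is C(9,i)·!(9-i); sum over i=0..4:
  i=0: C(9,0)·!9 = 1·133496 = 133496
  i=1: C(9,1)·!8 = 9·14833 = 133497
  i=2: C(9,2)·!7 = 36·1854 = 66744
  i=3: C(9,3)·!6 = 84·265 = 22260
  i=4: C(9,4)·!5 = 126·44 = 5544
Total = 361541.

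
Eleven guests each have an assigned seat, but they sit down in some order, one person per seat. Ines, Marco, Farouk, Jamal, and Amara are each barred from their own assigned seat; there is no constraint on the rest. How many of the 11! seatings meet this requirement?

Inclusion-exclusion on the 5 forbidden self-matches:
Σ_{j=0}^{5} (-1)^j C(5,j)(11-j)!
= C(5,0)·11! - C(5,1)·10! + C(5,2)·9! - C(5,3)·8! + C(5,4)·7! - C(5,5)·6!
= 39916800 - 18144000 + 3628800 - 403200 + 25200 - 720
= 25022880

25022880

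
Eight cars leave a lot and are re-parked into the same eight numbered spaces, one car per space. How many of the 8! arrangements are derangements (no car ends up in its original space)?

14833

Recurrence: !8 = 7·(!7 + !6).
!8 = 7·(1854 + 265) = 7·2119 = 14833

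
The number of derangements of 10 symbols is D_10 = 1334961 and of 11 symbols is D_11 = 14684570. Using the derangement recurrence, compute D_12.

176214841

D_12 = (12-1)·(D_11 + D_10) = 11·(14684570 + 1334961) = 11·16019531 = 176214841.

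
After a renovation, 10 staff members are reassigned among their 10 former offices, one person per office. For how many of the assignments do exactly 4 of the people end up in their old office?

Pick the 4 fixed positions: C(10,4) = 210 ways.
The remaining 6 must be deranged: !6 = 265.
Total: 210 × 265 = 55650.

55650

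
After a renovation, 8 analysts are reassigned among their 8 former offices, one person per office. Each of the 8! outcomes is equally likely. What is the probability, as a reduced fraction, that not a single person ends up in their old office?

2119/5760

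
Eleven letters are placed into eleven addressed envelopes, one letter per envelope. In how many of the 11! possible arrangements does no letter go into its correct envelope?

14684570

By inclusion-exclusion, !11 = Σ (-1)^k · 11!/k! for k=0..11
= 11! - 11!/1! + 11!/2! - 11!/3! + 11!/4! - 11!/5! + 11!/6! - 11!/7! + 11!/8! - 11!/9! + 11!/10! - 11!/11!
= 39916800 - 39916800 + 19958400 - 6652800 + 1663200 - 332640 + 55440 - 7920 + 990 - 110 + 11 - 1
= 14684570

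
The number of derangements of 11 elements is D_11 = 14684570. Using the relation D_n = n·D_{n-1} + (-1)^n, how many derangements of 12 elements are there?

176214841

D_12 = 12·14684570 + 1 = 176214841.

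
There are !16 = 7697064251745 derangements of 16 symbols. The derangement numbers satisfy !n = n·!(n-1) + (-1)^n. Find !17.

130850092279664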